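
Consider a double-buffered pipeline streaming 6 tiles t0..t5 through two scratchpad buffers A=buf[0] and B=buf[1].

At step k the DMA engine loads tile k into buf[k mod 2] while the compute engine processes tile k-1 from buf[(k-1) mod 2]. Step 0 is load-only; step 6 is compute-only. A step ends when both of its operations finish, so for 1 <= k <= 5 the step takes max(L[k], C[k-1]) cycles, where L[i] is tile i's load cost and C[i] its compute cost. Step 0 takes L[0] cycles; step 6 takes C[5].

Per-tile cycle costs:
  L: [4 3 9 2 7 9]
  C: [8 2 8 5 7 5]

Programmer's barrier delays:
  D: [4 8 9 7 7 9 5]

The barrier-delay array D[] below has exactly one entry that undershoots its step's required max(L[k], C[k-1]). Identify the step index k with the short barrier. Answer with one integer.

hazard at step 3

step 0: need L[0]=4 = 4; D[0]=4 ok
step 1: need max(L[1]=3,C[0]=8) = 8; D[1]=8 ok
step 2: need max(L[2]=9,C[1]=2) = 9; D[2]=9 ok
step 3: need max(L[3]=2,C[2]=8) = 8; D[3]=7 SHORT
step 4: need max(L[4]=7,C[3]=5) = 7; D[4]=7 ok
step 5: need max(L[5]=9,C[4]=7) = 9; D[5]=9 ok
step 6: need C[5]=5 = 5; D[6]=5 ok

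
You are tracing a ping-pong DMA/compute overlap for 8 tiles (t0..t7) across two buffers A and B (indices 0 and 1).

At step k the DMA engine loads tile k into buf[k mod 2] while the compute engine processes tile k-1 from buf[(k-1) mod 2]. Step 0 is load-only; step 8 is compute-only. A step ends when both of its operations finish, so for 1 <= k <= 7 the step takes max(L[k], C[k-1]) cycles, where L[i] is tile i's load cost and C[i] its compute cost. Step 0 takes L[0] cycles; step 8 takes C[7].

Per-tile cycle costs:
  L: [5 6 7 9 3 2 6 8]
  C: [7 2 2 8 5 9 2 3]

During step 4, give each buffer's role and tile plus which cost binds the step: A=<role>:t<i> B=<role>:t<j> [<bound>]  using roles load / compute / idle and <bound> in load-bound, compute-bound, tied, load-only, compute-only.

step 0: L[0]=5 → dur=5, Σ=5 | A=load:t0 B=idle [load-only]
step 1: L[1]=6 C[0]=7 → dur=7, Σ=12 | A=compute:t0 B=load:t1 [compute-bound]
step 2: L[2]=7 C[1]=2 → dur=7, Σ=19 | A=load:t2 B=compute:t1 [load-bound]
step 3: L[3]=9 C[2]=2 → dur=9, Σ=28 | A=compute:t2 B=load:t3 [load-bound]
step 4: L[4]=3 C[3]=8 → dur=8, Σ=36 | A=load:t4 B=compute:t3 [compute-bound]
step 5: L[5]=2 C[4]=5 → dur=5, Σ=41 | A=compute:t4 B=load:t5 [compute-bound]
step 6: L[6]=6 C[5]=9 → dur=9, Σ=50 | A=load:t6 B=compute:t5 [compute-bound]
step 7: L[7]=8 C[6]=2 → dur=8, Σ=58 | A=compute:t6 B=load:t7 [load-bound]
step 8: C[7]=3 → dur=3, Σ=61 | A=idle B=compute:t7 [compute-only]

step 4: A=load:t4 B=compute:t3 [compute-bound]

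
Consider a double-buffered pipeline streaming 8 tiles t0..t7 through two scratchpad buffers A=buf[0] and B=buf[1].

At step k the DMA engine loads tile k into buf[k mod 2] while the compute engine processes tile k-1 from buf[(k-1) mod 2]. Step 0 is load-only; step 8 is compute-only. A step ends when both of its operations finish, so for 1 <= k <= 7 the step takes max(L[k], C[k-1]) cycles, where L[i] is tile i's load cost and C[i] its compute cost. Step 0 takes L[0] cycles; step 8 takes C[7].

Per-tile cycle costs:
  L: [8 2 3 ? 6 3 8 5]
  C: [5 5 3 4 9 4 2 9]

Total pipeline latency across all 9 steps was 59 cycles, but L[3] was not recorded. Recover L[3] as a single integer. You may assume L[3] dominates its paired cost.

L[3] = 4

step 0 → dur = L[0]=8 = 8
step 1 → dur = max(L[1]=2, C[0]=5) = 5
step 2 → dur = max(L[2]=3, C[1]=5) = 5
step 3 → dur = max(L[3]=?, C[2]=3) = L[3]  (unknown; binding)
step 4 → dur = max(L[4]=6, C[3]=4) = 6
step 5 → dur = max(L[5]=3, C[4]=9) = 9
step 6 → dur = max(L[6]=8, C[5]=4) = 8
step 7 → dur = max(L[7]=5, C[6]=2) = 5
step 8 → dur = C[7]=9 = 9
sum of known step durations = 55
dur[3] = total - known = 59 - 55 = 4
L[3] is the binding max in step 3, so L[3] = dur[3] = 4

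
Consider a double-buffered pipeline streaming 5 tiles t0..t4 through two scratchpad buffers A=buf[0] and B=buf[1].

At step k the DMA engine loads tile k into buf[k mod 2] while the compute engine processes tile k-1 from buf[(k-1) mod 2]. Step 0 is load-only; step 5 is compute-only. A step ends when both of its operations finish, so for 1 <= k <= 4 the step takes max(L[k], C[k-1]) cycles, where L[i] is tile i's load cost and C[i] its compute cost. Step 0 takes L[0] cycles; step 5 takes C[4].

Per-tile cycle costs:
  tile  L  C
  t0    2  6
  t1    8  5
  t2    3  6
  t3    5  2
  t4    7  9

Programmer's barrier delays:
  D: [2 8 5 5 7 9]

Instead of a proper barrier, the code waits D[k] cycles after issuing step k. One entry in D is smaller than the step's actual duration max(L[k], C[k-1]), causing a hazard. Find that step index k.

hazard at step 3

k=0 barrier L[0]=2→2c, D[0]=2 ok
k=1 barrier max(L[1]=8,C[0]=6)→8c, D[1]=8 ok
k=2 barrier max(L[2]=3,C[1]=5)→5c, D[2]=5 ok
k=3 barrier max(L[3]=5,C[2]=6)→6c, D[3]=5 SHORT
k=4 barrier max(L[4]=7,C[3]=2)→7c, D[4]=7 ok
k=5 barrier C[4]=9→9c, D[5]=9 ok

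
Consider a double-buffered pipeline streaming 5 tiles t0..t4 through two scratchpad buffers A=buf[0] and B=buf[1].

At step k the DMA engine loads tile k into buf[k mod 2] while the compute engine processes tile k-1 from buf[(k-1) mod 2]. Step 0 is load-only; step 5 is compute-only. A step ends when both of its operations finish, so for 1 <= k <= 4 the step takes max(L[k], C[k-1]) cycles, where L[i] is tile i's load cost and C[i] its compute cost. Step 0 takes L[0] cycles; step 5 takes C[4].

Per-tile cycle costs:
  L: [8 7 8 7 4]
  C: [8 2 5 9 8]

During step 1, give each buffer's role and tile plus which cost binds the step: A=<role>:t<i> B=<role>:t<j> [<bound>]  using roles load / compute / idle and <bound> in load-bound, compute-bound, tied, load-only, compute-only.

step 1: A=compute:t0 B=load:t1 [compute-bound]

  0. 8=8c; end=8; A:t0 B:-
  1. max(7,8)=8c; end=16; A:t0 B:t1
  2. max(8,2)=8c; end=24; A:t2 B:t1
  3. max(7,5)=7c; end=31; A:t2 B:t3
  4. max(4,9)=9c; end=40; A:t4 B:t3
  5. 8=8c; end=48; A:t4 B:t3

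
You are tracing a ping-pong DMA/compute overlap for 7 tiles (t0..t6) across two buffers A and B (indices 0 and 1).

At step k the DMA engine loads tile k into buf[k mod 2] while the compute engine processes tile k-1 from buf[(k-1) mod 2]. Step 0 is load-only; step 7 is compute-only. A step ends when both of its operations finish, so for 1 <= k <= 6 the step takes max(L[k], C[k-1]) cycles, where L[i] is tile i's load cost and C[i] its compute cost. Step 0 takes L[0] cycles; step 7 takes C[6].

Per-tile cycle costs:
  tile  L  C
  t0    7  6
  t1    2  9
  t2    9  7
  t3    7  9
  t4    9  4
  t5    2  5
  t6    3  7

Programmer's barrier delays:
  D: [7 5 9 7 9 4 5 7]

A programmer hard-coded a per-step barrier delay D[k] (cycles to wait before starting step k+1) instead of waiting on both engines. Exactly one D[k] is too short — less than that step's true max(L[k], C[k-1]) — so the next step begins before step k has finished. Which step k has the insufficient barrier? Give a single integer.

k=0 barrier L[0]=7→7c, D[0]=7 ok
k=1 barrier max(L[1]=2,C[0]=6)→6c, D[1]=5 SHORT
k=2 barrier max(L[2]=9,C[1]=9)→9c, D[2]=9 ok
k=3 barrier max(L[3]=7,C[2]=7)→7c, D[3]=7 ok
k=4 barrier max(L[4]=9,C[3]=9)→9c, D[4]=9 ok
k=5 barrier max(L[5]=2,C[4]=4)→4c, D[5]=4 ok
k=6 barrier max(L[6]=3,C[5]=5)→5c, D[6]=5 ok
k=7 barrier C[6]=7→7c, D[7]=7 ok

hazard at step 1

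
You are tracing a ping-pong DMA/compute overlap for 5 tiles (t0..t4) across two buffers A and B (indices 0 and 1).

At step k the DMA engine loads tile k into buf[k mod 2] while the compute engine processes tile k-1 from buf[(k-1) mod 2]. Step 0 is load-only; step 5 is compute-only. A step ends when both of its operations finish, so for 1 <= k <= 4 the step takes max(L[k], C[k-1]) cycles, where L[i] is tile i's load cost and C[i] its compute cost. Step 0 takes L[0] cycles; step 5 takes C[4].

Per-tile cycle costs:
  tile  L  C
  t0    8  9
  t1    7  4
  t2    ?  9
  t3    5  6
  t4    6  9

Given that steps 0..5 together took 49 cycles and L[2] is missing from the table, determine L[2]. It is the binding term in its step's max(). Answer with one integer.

L[2] = 8

step 0 | dur = L[0]=8 = 8
step 1 | dur = max(L[1]=7, C[0]=9) = 9
step 2 | dur = max(L[2]=?, C[1]=4) = L[2]  (unknown; binding)
step 3 | dur = max(L[3]=5, C[2]=9) = 9
step 4 | dur = max(L[4]=6, C[3]=6) = 6
step 5 | dur = C[4]=9 = 9
sum of known step durations = 41
dur[2] = total - known = 49 - 41 = 8
L[2] is the binding max in step 2, so L[2] = dur[2] = 8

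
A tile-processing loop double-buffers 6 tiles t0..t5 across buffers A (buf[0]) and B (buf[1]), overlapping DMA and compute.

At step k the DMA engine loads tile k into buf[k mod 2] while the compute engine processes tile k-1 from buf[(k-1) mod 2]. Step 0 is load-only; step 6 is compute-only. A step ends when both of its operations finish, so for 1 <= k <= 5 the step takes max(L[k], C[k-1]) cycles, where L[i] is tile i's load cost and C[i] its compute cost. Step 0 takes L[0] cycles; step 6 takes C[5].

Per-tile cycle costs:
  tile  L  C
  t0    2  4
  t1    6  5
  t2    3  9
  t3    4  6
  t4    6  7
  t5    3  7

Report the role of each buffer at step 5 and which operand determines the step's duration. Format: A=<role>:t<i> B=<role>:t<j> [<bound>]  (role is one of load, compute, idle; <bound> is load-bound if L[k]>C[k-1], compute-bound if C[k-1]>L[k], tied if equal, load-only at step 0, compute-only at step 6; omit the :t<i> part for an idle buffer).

k=0 load=t0/2c comp=- wait=2 total=2
k=1 load=t1/6c comp=t0/4c wait=6 total=8
k=2 load=t2/3c comp=t1/5c wait=5 total=13
k=3 load=t3/4c comp=t2/9c wait=9 total=22
k=4 load=t4/6c comp=t3/6c wait=6 total=28
k=5 load=t5/3c comp=t4/7c wait=7 total=35
k=6 load=- comp=t5/7c wait=7 total=42

step 5: A=compute:t4 B=load:t5 [compute-bound]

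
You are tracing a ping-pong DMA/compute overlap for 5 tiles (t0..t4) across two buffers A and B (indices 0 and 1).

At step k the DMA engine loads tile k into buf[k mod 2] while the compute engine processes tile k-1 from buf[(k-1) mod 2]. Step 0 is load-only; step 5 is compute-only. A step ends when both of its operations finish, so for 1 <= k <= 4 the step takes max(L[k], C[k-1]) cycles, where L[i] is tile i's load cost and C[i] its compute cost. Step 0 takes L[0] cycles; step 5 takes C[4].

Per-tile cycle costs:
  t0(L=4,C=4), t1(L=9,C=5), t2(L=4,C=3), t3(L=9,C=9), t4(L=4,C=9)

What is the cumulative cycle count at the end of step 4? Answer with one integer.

[0] DMA t0→A (4c) ∥ CU idle ⇒ 4c, clock 4
[1] DMA t1→B (9c) ∥ CU A:t0 (4c) ⇒ 9c, clock 13
[2] DMA t2→A (4c) ∥ CU B:t1 (5c) ⇒ 5c, clock 18
[3] DMA t3→B (9c) ∥ CU A:t2 (3c) ⇒ 9c, clock 27
[4] DMA t4→A (4c) ∥ CU B:t3 (9c) ⇒ 9c, clock 36
[5] DMA idle ∥ CU A:t4 (9c) ⇒ 9c, clock 45

end_cycle[4] = 36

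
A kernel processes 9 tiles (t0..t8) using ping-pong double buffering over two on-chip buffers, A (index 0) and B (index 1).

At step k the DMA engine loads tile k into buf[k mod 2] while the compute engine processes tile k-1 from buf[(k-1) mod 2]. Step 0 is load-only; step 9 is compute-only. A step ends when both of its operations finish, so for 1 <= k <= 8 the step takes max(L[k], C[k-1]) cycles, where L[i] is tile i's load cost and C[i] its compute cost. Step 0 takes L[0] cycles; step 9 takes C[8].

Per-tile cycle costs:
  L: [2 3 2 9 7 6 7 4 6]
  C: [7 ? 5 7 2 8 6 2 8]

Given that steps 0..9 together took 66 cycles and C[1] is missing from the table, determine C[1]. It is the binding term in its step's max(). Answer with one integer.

step 0 → dur = L[0]=2 = 2
step 1 → dur = max(L[1]=3, C[0]=7) = 7
step 2 → dur = max(L[2]=2, C[1]=?) = C[1]  (unknown; binding)
step 3 → dur = max(L[3]=9, C[2]=5) = 9
step 4 → dur = max(L[4]=7, C[3]=7) = 7
step 5 → dur = max(L[5]=6, C[4]=2) = 6
step 6 → dur = max(L[6]=7, C[5]=8) = 8
step 7 → dur = max(L[7]=4, C[6]=6) = 6
step 8 → dur = max(L[8]=6, C[7]=2) = 6
step 9 → dur = C[8]=8 = 8
sum of known step durations = 59
dur[2] = total - known = 66 - 59 = 7
C[1] is the binding max in step 2, so C[1] = dur[2] = 7

C[1] = 7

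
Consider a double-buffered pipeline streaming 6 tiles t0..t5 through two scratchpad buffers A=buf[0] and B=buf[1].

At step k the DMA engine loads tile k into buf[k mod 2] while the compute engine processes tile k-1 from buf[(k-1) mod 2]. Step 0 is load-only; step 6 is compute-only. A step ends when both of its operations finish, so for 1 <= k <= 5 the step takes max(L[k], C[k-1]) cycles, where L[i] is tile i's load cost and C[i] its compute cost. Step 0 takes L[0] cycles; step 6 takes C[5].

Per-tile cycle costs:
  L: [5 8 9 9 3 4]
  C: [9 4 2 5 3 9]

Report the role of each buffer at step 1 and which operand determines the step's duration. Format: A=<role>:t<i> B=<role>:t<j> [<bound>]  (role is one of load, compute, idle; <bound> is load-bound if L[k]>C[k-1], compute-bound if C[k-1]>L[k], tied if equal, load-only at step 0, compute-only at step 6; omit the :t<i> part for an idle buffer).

[0] DMA t0→A (5c) ∥ CU idle ⇒ 5c, clock 5
[1] DMA t1→B (8c) ∥ CU A:t0 (9c) ⇒ 9c, clock 14
[2] DMA t2→A (9c) ∥ CU B:t1 (4c) ⇒ 9c, clock 23
[3] DMA t3→B (9c) ∥ CU A:t2 (2c) ⇒ 9c, clock 32
[4] DMA t4→A (3c) ∥ CU B:t3 (5c) ⇒ 5c, clock 37
[5] DMA t5→B (4c) ∥ CU A:t4 (3c) ⇒ 4c, clock 41
[6] DMA idle ∥ CU B:t5 (9c) ⇒ 9c, clock 50

step 1: A=compute:t0 B=load:t1 [compute-bound]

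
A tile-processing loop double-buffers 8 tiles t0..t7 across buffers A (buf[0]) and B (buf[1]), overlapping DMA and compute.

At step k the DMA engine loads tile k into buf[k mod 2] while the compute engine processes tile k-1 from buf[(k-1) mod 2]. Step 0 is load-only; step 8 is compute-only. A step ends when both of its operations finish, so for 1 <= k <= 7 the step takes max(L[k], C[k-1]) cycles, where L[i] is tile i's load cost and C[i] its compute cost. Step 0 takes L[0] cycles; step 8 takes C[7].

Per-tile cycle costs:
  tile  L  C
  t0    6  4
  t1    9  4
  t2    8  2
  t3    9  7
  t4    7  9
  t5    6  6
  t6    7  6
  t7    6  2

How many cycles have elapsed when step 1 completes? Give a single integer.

  0. 6=6c; end=6; A:t0 B:-
  1. max(9,4)=9c; end=15; A:t0 B:t1
  2. max(8,4)=8c; end=23; A:t2 B:t1
  3. max(9,2)=9c; end=32; A:t2 B:t3
  4. max(7,7)=7c; end=39; A:t4 B:t3
  5. max(6,9)=9c; end=48; A:t4 B:t5
  6. max(7,6)=7c; end=55; A:t6 B:t5
  7. max(6,6)=6c; end=61; A:t6 B:t7
  8. 2=2c; end=63; A:t6 B:t7

end_cycle[1] = 15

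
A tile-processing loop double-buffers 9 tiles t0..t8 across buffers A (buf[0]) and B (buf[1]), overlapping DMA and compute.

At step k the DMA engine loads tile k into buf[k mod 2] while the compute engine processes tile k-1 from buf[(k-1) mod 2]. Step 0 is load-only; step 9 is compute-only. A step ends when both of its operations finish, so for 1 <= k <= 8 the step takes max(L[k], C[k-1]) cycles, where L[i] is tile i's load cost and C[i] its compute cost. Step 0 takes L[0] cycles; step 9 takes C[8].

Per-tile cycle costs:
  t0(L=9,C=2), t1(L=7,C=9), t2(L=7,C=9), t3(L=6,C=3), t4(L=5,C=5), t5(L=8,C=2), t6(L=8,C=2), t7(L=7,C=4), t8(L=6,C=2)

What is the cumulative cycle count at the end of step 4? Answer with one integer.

end_cycle[4] = 39

step 0: L[0]=9 → dur=9, Σ=9 | A=load:t0 B=idle [load-only]
step 1: L[1]=7 C[0]=2 → dur=7, Σ=16 | A=compute:t0 B=load:t1 [load-bound]
step 2: L[2]=7 C[1]=9 → dur=9, Σ=25 | A=load:t2 B=compute:t1 [compute-bound]
step 3: L[3]=6 C[2]=9 → dur=9, Σ=34 | A=compute:t2 B=load:t3 [compute-bound]
step 4: L[4]=5 C[3]=3 → dur=5, Σ=39 | A=load:t4 B=compute:t3 [load-bound]
step 5: L[5]=8 C[4]=5 → dur=8, Σ=47 | A=compute:t4 B=load:t5 [load-bound]
step 6: L[6]=8 C[5]=2 → dur=8, Σ=55 | A=load:t6 B=compute:t5 [load-bound]
step 7: L[7]=7 C[6]=2 → dur=7, Σ=62 | A=compute:t6 B=load:t7 [load-bound]
step 8: L[8]=6 C[7]=4 → dur=6, Σ=68 | A=load:t8 B=compute:t7 [load-bound]
step 9: C[8]=2 → dur=2, Σ=70 | A=compute:t8 B=idle [compute-only]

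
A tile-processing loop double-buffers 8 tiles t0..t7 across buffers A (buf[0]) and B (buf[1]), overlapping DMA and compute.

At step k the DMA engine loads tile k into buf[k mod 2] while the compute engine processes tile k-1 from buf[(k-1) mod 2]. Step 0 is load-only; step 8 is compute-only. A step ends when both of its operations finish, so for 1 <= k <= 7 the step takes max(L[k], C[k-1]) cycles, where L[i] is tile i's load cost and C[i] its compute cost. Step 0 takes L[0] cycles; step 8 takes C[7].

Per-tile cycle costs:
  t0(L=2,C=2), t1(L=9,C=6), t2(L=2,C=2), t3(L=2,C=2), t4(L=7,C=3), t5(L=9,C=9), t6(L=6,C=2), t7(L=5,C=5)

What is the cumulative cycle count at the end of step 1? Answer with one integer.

k=0 load=t0/2c comp=- wait=2 total=2
k=1 load=t1/9c comp=t0/2c wait=9 total=11
k=2 load=t2/2c comp=t1/6c wait=6 total=17
k=3 load=t3/2c comp=t2/2c wait=2 total=19
k=4 load=t4/7c comp=t3/2c wait=7 total=26
k=5 load=t5/9c comp=t4/3c wait=9 total=35
k=6 load=t6/6c comp=t5/9c wait=9 total=44
k=7 load=t7/5c comp=t6/2c wait=5 total=49
k=8 load=- comp=t7/5c wait=5 total=54

end_cycle[1] = 11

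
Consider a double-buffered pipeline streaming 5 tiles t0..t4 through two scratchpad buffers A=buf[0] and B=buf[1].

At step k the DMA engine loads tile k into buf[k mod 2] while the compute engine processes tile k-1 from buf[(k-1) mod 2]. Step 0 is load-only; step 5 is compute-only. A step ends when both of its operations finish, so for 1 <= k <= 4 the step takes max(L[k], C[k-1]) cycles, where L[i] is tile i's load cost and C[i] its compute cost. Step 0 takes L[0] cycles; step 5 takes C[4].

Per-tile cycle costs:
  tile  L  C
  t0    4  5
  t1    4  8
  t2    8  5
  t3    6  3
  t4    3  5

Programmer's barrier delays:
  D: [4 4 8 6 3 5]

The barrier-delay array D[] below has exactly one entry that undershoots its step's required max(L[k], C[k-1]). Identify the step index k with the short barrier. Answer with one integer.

[0] required=L[0]=4=4 vs D=4 ok
[1] required=max(L[1]=4,C[0]=5)=5 vs D=4 SHORT
[2] required=max(L[2]=8,C[1]=8)=8 vs D=8 ok
[3] required=max(L[3]=6,C[2]=5)=6 vs D=6 ok
[4] required=max(L[4]=3,C[3]=3)=3 vs D=3 ok
[5] required=C[4]=5=5 vs D=5 ok

hazard at step 1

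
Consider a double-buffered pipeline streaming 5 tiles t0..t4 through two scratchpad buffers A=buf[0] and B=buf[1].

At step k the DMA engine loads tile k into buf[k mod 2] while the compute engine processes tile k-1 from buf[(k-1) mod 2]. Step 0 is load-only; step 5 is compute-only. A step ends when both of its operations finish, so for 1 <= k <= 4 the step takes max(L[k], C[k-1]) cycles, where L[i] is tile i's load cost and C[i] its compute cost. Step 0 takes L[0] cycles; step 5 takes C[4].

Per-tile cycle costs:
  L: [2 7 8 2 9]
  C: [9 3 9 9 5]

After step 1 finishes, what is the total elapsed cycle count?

end_cycle[1] = 11

k=0 load=t0/2c comp=- wait=2 total=2
k=1 load=t1/7c comp=t0/9c wait=9 total=11
k=2 load=t2/8c comp=t1/3c wait=8 total=19
k=3 load=t3/2c comp=t2/9c wait=9 total=28
k=4 load=t4/9c comp=t3/9c wait=9 total=37
k=5 load=- comp=t4/5c wait=5 total=42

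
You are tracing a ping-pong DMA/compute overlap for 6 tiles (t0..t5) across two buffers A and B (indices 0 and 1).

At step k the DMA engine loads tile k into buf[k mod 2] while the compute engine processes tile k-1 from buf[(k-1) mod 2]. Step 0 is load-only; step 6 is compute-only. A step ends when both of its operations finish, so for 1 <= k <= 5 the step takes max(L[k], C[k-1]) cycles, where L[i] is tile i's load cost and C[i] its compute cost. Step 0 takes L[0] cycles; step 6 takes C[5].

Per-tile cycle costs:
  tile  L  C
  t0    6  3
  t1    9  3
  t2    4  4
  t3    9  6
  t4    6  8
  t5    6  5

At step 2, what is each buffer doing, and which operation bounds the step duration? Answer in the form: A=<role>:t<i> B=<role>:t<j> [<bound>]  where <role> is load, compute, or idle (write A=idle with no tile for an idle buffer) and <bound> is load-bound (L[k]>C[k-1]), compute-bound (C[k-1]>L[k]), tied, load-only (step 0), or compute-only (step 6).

step 2: A=load:t2 B=compute:t1 [load-bound]

[0] DMA t0→A (6c) ∥ CU idle ⇒ 6c, clock 6
[1] DMA t1→B (9c) ∥ CU A:t0 (3c) ⇒ 9c, clock 15
[2] DMA t2→A (4c) ∥ CU B:t1 (3c) ⇒ 4c, clock 19
[3] DMA t3→B (9c) ∥ CU A:t2 (4c) ⇒ 9c, clock 28
[4] DMA t4→A (6c) ∥ CU B:t3 (6c) ⇒ 6c, clock 34
[5] DMA t5→B (6c) ∥ CU A:t4 (8c) ⇒ 8c, clock 42
[6] DMA idle ∥ CU B:t5 (5c) ⇒ 5c, clock 47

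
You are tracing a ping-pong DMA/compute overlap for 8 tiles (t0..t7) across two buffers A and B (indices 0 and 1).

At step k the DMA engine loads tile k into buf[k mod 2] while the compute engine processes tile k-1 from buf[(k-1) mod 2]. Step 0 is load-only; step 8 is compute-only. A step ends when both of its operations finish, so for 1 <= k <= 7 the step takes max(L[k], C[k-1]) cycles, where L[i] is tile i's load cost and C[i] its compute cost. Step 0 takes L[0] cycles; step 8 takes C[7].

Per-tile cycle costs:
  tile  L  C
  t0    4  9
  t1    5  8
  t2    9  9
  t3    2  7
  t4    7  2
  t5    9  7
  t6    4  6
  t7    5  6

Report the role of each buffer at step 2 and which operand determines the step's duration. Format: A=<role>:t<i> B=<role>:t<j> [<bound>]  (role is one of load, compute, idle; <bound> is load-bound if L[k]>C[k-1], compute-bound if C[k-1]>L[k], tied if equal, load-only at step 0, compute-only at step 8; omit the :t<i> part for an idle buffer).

  0. 4=4c; end=4; A:t0 B:-
  1. max(5,9)=9c; end=13; A:t0 B:t1
  2. max(9,8)=9c; end=22; A:t2 B:t1
  3. max(2,9)=9c; end=31; A:t2 B:t3
  4. max(7,7)=7c; end=38; A:t4 B:t3
  5. max(9,2)=9c; end=47; A:t4 B:t5
  6. max(4,7)=7c; end=54; A:t6 B:t5
  7. max(5,6)=6c; end=60; A:t6 B:t7
  8. 6=6c; end=66; A:t6 B:t7

step 2: A=load:t2 B=compute:t1 [load-bound]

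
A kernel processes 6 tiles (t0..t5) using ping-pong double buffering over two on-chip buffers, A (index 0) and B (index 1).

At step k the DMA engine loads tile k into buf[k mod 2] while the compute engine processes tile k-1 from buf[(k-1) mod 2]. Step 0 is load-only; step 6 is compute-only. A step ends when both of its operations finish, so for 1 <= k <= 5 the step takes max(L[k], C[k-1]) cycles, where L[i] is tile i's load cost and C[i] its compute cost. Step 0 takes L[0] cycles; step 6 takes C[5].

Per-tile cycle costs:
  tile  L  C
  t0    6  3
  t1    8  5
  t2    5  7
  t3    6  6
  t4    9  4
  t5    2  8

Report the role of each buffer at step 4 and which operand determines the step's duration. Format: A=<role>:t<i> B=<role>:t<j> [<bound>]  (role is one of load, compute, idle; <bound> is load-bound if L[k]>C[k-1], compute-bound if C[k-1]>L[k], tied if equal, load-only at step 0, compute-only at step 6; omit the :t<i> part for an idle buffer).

step 4: A=load:t4 B=compute:t3 [load-bound]

  0. 6=6c; end=6; A:t0 B:-
  1. max(8,3)=8c; end=14; A:t0 B:t1
  2. max(5,5)=5c; end=19; A:t2 B:t1
  3. max(6,7)=7c; end=26; A:t2 B:t3
  4. max(9,6)=9c; end=35; A:t4 B:t3
  5. max(2,4)=4c; end=39; A:t4 B:t5
  6. 8=8c; end=47; A:t4 B:t5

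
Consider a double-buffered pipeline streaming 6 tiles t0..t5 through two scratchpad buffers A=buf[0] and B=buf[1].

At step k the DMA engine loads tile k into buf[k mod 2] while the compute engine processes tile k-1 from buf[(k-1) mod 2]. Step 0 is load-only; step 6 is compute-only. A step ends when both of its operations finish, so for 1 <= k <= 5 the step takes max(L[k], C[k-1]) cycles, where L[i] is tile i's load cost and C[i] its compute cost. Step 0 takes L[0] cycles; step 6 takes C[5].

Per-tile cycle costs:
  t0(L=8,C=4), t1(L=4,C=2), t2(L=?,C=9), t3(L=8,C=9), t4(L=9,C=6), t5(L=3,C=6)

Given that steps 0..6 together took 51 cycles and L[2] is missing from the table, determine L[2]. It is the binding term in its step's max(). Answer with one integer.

step 0: dur = L[0]=8 = 8
step 1: dur = max(L[1]=4, C[0]=4) = 4
step 2: dur = max(L[2]=?, C[1]=2) = L[2]  (unknown; binding)
step 3: dur = max(L[3]=8, C[2]=9) = 9
step 4: dur = max(L[4]=9, C[3]=9) = 9
step 5: dur = max(L[5]=3, C[4]=6) = 6
step 6: dur = C[5]=6 = 6
sum of known step durations = 42
dur[2] = total - known = 51 - 42 = 9
L[2] is the binding max in step 2, so L[2] = dur[2] = 9

L[2] = 9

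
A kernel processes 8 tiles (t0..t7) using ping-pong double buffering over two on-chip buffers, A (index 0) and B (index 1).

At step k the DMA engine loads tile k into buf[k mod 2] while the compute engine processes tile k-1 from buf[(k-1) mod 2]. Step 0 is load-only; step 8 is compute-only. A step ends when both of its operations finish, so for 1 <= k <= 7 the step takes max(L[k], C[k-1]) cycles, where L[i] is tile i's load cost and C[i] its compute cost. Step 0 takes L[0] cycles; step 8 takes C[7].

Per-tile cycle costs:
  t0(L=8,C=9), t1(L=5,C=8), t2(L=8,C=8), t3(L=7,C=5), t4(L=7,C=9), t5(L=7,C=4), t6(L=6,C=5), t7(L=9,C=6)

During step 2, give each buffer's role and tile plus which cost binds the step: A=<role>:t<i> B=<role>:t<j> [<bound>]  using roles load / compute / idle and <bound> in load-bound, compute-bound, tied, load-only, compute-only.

step 2: A=load:t2 B=compute:t1 [tied]

step 0: L[0]=8 → dur=8, Σ=8 | A=load:t0 B=idle [load-only]
step 1: L[1]=5 C[0]=9 → dur=9, Σ=17 | A=compute:t0 B=load:t1 [compute-bound]
step 2: L[2]=8 C[1]=8 → dur=8, Σ=25 | A=load:t2 B=compute:t1 [tied]
step 3: L[3]=7 C[2]=8 → dur=8, Σ=33 | A=compute:t2 B=load:t3 [compute-bound]
step 4: L[4]=7 C[3]=5 → dur=7, Σ=40 | A=load:t4 B=compute:t3 [load-bound]
step 5: L[5]=7 C[4]=9 → dur=9, Σ=49 | A=compute:t4 B=load:t5 [compute-bound]
step 6: L[6]=6 C[5]=4 → dur=6, Σ=55 | A=load:t6 B=compute:t5 [load-bound]
step 7: L[7]=9 C[6]=5 → dur=9, Σ=64 | A=compute:t6 B=load:t7 [load-bound]
step 8: C[7]=6 → dur=6, Σ=70 | A=idle B=compute:t7 [compute-only]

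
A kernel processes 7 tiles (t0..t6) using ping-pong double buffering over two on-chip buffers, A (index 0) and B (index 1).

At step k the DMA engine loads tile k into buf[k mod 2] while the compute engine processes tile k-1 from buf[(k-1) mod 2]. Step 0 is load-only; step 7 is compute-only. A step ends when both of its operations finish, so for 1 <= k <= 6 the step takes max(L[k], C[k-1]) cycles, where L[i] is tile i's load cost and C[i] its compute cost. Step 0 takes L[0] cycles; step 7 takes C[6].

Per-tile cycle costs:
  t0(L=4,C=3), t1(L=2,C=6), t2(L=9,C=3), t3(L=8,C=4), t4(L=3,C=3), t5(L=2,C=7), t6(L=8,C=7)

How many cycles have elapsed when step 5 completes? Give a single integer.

end_cycle[5] = 31

step 0: L[0]=4 → dur=4, Σ=4 | A=load:t0 B=idle [load-only]
step 1: L[1]=2 C[0]=3 → dur=3, Σ=7 | A=compute:t0 B=load:t1 [compute-bound]
step 2: L[2]=9 C[1]=6 → dur=9, Σ=16 | A=load:t2 B=compute:t1 [load-bound]
step 3: L[3]=8 C[2]=3 → dur=8, Σ=24 | A=compute:t2 B=load:t3 [load-bound]
step 4: L[4]=3 C[3]=4 → dur=4, Σ=28 | A=load:t4 B=compute:t3 [compute-bound]
step 5: L[5]=2 C[4]=3 → dur=3, Σ=31 | A=compute:t4 B=load:t5 [compute-bound]
step 6: L[6]=8 C[5]=7 → dur=8, Σ=39 | A=load:t6 B=compute:t5 [load-bound]
step 7: C[6]=7 → dur=7, Σ=46 | A=compute:t6 B=idle [compute-only]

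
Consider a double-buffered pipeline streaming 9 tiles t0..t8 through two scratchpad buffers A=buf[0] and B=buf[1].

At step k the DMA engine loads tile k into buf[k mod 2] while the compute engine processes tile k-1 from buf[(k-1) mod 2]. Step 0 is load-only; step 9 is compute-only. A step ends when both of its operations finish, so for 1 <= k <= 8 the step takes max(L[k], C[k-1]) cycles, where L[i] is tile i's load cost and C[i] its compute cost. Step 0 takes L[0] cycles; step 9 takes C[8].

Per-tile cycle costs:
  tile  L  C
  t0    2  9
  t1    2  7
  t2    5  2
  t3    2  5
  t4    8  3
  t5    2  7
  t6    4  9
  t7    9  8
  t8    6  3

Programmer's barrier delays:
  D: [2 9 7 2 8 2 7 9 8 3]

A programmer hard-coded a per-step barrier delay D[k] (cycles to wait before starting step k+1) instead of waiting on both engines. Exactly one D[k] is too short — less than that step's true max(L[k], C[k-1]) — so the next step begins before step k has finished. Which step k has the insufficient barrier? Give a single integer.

hazard at step 5

step 0: need L[0]=2 = 2; D[0]=2 ok
step 1: need max(L[1]=2,C[0]=9) = 9; D[1]=9 ok
step 2: need max(L[2]=5,C[1]=7) = 7; D[2]=7 ok
step 3: need max(L[3]=2,C[2]=2) = 2; D[3]=2 ok
step 4: need max(L[4]=8,C[3]=5) = 8; D[4]=8 ok
step 5: need max(L[5]=2,C[4]=3) = 3; D[5]=2 SHORT
step 6: need max(L[6]=4,C[5]=7) = 7; D[6]=7 ok
step 7: need max(L[7]=9,C[6]=9) = 9; D[7]=9 ok
step 8: need max(L[8]=6,C[7]=8) = 8; D[8]=8 ok
step 9: need C[8]=3 = 3; D[9]=3 ok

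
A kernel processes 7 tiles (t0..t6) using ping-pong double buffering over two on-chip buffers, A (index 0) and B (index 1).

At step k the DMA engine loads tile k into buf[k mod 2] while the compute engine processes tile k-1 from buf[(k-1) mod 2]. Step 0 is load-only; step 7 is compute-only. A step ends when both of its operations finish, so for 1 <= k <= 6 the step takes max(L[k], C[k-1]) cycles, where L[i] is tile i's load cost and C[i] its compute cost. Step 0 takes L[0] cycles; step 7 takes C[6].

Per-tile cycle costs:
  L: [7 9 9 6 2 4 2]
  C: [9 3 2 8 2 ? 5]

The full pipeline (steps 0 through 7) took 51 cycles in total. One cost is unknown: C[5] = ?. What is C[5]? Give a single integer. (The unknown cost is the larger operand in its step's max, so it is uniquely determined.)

C[5] = 3

step 0 → dur = L[0]=7 = 7
step 1 → dur = max(L[1]=9, C[0]=9) = 9
step 2 → dur = max(L[2]=9, C[1]=3) = 9
step 3 → dur = max(L[3]=6, C[2]=2) = 6
step 4 → dur = max(L[4]=2, C[3]=8) = 8
step 5 → dur = max(L[5]=4, C[4]=2) = 4
step 6 → dur = max(L[6]=2, C[5]=?) = C[5]  (unknown; binding)
step 7 → dur = C[6]=5 = 5
sum of known step durations = 48
dur[6] = total - known = 51 - 48 = 3
C[5] is the binding max in step 6, so C[5] = dur[6] = 3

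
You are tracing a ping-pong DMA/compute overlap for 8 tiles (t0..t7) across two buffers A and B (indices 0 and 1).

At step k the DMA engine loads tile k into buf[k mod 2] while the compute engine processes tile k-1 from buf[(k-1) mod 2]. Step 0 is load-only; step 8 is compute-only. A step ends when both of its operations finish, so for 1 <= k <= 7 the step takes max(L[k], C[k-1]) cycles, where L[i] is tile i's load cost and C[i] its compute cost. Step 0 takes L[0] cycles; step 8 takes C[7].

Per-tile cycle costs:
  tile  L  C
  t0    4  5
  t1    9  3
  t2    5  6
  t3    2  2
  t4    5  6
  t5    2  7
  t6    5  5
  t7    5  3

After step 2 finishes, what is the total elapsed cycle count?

end_cycle[2] = 18

[0] DMA t0→A (4c) ∥ CU idle ⇒ 4c, clock 4
[1] DMA t1→B (9c) ∥ CU A:t0 (5c) ⇒ 9c, clock 13
[2] DMA t2→A (5c) ∥ CU B:t1 (3c) ⇒ 5c, clock 18
[3] DMA t3→B (2c) ∥ CU A:t2 (6c) ⇒ 6c, clock 24
[4] DMA t4→A (5c) ∥ CU B:t3 (2c) ⇒ 5c, clock 29
[5] DMA t5→B (2c) ∥ CU A:t4 (6c) ⇒ 6c, clock 35
[6] DMA t6→A (5c) ∥ CU B:t5 (7c) ⇒ 7c, clock 42
[7] DMA t7→B (5c) ∥ CU A:t6 (5c) ⇒ 5c, clock 47
[8] DMA idle ∥ CU B:t7 (3c) ⇒ 3c, clock 50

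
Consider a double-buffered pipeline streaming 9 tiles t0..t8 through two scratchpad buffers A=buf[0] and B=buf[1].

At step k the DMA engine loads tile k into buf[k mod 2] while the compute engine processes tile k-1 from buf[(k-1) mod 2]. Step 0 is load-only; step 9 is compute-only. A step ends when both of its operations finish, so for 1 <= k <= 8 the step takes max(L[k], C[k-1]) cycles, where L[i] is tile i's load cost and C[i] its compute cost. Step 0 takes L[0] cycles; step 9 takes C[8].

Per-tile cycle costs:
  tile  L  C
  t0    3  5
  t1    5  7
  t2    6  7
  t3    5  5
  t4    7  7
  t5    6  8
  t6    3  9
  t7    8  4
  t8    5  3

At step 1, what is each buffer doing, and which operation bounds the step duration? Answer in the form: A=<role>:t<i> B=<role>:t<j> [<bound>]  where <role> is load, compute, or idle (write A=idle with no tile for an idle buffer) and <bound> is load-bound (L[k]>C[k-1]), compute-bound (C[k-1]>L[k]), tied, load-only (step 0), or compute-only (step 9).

step 1: A=compute:t0 B=load:t1 [tied]

  0. 3=3c; end=3; A:t0 B:-
  1. max(5,5)=5c; end=8; A:t0 B:t1
  2. max(6,7)=7c; end=15; A:t2 B:t1
  3. max(5,7)=7c; end=22; A:t2 B:t3
  4. max(7,5)=7c; end=29; A:t4 B:t3
  5. max(6,7)=7c; end=36; A:t4 B:t5
  6. max(3,8)=8c; end=44; A:t6 B:t5
  7. max(8,9)=9c; end=53; A:t6 B:t7
  8. max(5,4)=5c; end=58; A:t8 B:t7
  9. 3=3c; end=61; A:t8 B:t7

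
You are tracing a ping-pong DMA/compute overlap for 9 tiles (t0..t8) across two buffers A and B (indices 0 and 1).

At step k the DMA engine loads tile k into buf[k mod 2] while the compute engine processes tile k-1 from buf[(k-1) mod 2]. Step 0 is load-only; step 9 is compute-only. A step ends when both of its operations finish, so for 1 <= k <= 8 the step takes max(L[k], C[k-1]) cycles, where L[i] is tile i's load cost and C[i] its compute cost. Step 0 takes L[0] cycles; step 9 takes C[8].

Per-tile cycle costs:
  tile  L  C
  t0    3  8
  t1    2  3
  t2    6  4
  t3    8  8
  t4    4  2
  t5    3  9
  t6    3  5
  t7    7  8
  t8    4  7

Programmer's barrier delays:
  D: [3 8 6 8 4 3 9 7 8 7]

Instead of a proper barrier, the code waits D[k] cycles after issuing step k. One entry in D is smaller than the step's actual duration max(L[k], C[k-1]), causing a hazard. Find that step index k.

hazard at step 4

[0] required=L[0]=3=3 vs D=3 ok
[1] required=max(L[1]=2,C[0]=8)=8 vs D=8 ok
[2] required=max(L[2]=6,C[1]=3)=6 vs D=6 ok
[3] required=max(L[3]=8,C[2]=4)=8 vs D=8 ok
[4] required=max(L[4]=4,C[3]=8)=8 vs D=4 SHORT
[5] required=max(L[5]=3,C[4]=2)=3 vs D=3 ok
[6] required=max(L[6]=3,C[5]=9)=9 vs D=9 ok
[7] required=max(L[7]=7,C[6]=5)=7 vs D=7 ok
[8] required=max(L[8]=4,C[7]=8)=8 vs D=8 ok
[9] required=C[8]=7=7 vs D=7 ok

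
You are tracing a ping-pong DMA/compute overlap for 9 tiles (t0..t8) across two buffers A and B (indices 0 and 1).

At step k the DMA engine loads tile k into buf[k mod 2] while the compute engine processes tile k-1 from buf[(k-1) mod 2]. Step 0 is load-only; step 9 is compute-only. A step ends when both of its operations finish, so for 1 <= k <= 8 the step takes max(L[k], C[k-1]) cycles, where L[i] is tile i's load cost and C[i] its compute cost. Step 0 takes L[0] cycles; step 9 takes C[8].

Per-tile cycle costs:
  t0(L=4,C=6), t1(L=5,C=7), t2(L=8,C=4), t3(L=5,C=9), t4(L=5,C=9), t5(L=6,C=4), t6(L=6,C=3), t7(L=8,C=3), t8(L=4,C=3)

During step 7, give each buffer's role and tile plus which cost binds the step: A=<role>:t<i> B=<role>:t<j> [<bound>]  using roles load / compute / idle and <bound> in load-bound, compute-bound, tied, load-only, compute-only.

step 7: A=compute:t6 B=load:t7 [load-bound]

[0] DMA t0→A (4c) ∥ CU idle ⇒ 4c, clock 4
[1] DMA t1→B (5c) ∥ CU A:t0 (6c) ⇒ 6c, clock 10
[2] DMA t2→A (8c) ∥ CU B:t1 (7c) ⇒ 8c, clock 18
[3] DMA t3→B (5c) ∥ CU A:t2 (4c) ⇒ 5c, clock 23
[4] DMA t4→A (5c) ∥ CU B:t3 (9c) ⇒ 9c, clock 32
[5] DMA t5→B (6c) ∥ CU A:t4 (9c) ⇒ 9c, clock 41
[6] DMA t6→A (6c) ∥ CU B:t5 (4c) ⇒ 6c, clock 47
[7] DMA t7→B (8c) ∥ CU A:t6 (3c) ⇒ 8c, clock 55
[8] DMA t8→A (4c) ∥ CU B:t7 (3c) ⇒ 4c, clock 59
[9] DMA idle ∥ CU A:t8 (3c) ⇒ 3c, clock 62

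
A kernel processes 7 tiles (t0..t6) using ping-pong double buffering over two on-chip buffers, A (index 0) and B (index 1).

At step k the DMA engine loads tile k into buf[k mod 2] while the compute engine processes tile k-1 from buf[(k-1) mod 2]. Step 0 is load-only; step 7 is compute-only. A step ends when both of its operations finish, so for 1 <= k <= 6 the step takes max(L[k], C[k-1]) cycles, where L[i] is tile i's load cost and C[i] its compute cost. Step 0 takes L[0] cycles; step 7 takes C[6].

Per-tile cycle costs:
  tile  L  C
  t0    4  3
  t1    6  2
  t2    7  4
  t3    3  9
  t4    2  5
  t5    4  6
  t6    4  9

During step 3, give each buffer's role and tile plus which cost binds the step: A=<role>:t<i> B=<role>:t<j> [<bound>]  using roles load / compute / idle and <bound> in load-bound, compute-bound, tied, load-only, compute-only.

[0] DMA t0→A (4c) ∥ CU idle ⇒ 4c, clock 4
[1] DMA t1→B (6c) ∥ CU A:t0 (3c) ⇒ 6c, clock 10
[2] DMA t2→A (7c) ∥ CU B:t1 (2c) ⇒ 7c, clock 17
[3] DMA t3→B (3c) ∥ CU A:t2 (4c) ⇒ 4c, clock 21
[4] DMA t4→A (2c) ∥ CU B:t3 (9c) ⇒ 9c, clock 30
[5] DMA t5→B (4c) ∥ CU A:t4 (5c) ⇒ 5c, clock 35
[6] DMA t6→A (4c) ∥ CU B:t5 (6c) ⇒ 6c, clock 41
[7] DMA idle ∥ CU A:t6 (9c) ⇒ 9c, clock 50

step 3: A=compute:t2 B=load:t3 [compute-bound]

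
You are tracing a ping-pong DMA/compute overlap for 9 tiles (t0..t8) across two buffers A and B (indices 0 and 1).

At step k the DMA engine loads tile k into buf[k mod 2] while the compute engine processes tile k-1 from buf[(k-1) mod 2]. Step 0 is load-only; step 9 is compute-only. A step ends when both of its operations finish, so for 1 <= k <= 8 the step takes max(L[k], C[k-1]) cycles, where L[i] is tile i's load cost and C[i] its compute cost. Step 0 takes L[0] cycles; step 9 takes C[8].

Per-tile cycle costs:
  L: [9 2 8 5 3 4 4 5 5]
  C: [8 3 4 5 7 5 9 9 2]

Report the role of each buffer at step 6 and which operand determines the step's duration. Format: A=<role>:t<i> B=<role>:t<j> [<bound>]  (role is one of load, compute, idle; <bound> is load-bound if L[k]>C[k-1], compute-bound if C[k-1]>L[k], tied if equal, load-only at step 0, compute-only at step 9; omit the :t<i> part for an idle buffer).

[0] DMA t0→A (9c) ∥ CU idle ⇒ 9c, clock 9
[1] DMA t1→B (2c) ∥ CU A:t0 (8c) ⇒ 8c, clock 17
[2] DMA t2→A (8c) ∥ CU B:t1 (3c) ⇒ 8c, clock 25
[3] DMA t3→B (5c) ∥ CU A:t2 (4c) ⇒ 5c, clock 30
[4] DMA t4→A (3c) ∥ CU B:t3 (5c) ⇒ 5c, clock 35
[5] DMA t5→B (4c) ∥ CU A:t4 (7c) ⇒ 7c, clock 42
[6] DMA t6→A (4c) ∥ CU B:t5 (5c) ⇒ 5c, clock 47
[7] DMA t7→B (5c) ∥ CU A:t6 (9c) ⇒ 9c, clock 56
[8] DMA t8→A (5c) ∥ CU B:t7 (9c) ⇒ 9c, clock 65
[9] DMA idle ∥ CU A:t8 (2c) ⇒ 2c, clock 67

step 6: A=load:t6 B=compute:t5 [compute-bound]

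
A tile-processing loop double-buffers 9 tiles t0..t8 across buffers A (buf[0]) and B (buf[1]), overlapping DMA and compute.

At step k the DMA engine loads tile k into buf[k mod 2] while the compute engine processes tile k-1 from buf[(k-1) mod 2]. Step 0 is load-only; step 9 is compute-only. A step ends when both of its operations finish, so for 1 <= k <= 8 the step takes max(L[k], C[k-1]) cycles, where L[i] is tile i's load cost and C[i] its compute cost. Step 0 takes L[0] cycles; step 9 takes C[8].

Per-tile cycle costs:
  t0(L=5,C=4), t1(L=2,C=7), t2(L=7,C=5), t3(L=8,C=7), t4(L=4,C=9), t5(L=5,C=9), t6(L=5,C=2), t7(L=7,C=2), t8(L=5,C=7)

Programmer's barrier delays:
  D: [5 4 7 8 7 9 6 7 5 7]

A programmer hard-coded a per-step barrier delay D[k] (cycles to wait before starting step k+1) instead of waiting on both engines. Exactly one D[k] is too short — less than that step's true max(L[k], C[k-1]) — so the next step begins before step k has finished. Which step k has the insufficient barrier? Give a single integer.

hazard at step 6

[0] required=L[0]=5=5 vs D=5 ok
[1] required=max(L[1]=2,C[0]=4)=4 vs D=4 ok
[2] required=max(L[2]=7,C[1]=7)=7 vs D=7 ok
[3] required=max(L[3]=8,C[2]=5)=8 vs D=8 ok
[4] required=max(L[4]=4,C[3]=7)=7 vs D=7 ok
[5] required=max(L[5]=5,C[4]=9)=9 vs D=9 ok
[6] required=max(L[6]=5,C[5]=9)=9 vs D=6 SHORT
[7] required=max(L[7]=7,C[6]=2)=7 vs D=7 ok
[8] required=max(L[8]=5,C[7]=2)=5 vs D=5 ok
[9] required=C[8]=7=7 vs D=7 ok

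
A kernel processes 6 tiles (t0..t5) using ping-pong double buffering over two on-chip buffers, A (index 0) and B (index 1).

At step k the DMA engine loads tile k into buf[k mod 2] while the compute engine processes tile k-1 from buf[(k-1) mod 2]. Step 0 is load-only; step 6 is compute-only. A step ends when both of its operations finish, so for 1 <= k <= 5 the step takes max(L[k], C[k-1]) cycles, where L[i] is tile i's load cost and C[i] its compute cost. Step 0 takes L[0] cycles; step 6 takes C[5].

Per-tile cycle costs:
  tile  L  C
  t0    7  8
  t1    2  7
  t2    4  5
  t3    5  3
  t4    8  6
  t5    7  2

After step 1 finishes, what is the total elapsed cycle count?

end_cycle[1] = 15

  0. 7=7c; end=7; A:t0 B:-
  1. max(2,8)=8c; end=15; A:t0 B:t1
  2. max(4,7)=7c; end=22; A:t2 B:t1
  3. max(5,5)=5c; end=27; A:t2 B:t3
  4. max(8,3)=8c; end=35; A:t4 B:t3
  5. max(7,6)=7c; end=42; A:t4 B:t5
  6. 2=2c; end=44; A:t4 B:t5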